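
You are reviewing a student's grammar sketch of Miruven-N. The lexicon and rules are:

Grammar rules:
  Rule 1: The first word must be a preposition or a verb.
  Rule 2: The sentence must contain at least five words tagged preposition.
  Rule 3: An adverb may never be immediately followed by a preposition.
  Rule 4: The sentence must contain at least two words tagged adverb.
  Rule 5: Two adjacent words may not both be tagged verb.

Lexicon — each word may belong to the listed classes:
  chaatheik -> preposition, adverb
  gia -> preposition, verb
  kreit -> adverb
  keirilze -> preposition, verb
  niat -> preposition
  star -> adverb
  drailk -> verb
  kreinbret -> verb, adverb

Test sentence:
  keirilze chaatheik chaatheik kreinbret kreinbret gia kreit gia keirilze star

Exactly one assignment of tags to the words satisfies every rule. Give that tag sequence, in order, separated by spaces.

Candidates per position — 1:keirilze {preposition,verb}; 2:chaatheik {preposition,adverb}; 3:chaatheik {preposition,adverb}; 4:kreinbret {verb,adverb}; 5:kreinbret {verb,adverb}; 6:gia {preposition,verb}; 7:kreit {adverb}; 8:gia {preposition,verb}; 9:keirilze {preposition,verb}; 10:star {adverb}.
Word 8 cannot be preposition — rule 3 would then fail for every completion. It is verb.
Word 9 cannot be verb — rule 2 would then fail for every completion. It is preposition.
Word 1 cannot be verb — rule 2 would then fail for every completion. It is preposition.
Word 2 cannot be adverb — rule 2 would then fail for every completion. It is preposition.
Word 3 cannot be adverb — rule 2 would then fail for every completion. It is preposition.
Word 6 cannot be verb — rule 2 would then fail for every completion. It is preposition.
Word 5 cannot be adverb — rule 3 would then fail for every completion. It is verb.
Word 4 cannot be verb — rule 5 would then fail for every completion. It is adverb.
The only consistent sequence is: preposition preposition preposition adverb verb preposition adverb verb preposition adverb.
Verifying each rule — rule 1 ✓; rule 2 ✓; rule 3 ✓; rule 4 ✓; rule 5 ✓.

preposition preposition preposition adverb verb preposition adverb verb preposition adverb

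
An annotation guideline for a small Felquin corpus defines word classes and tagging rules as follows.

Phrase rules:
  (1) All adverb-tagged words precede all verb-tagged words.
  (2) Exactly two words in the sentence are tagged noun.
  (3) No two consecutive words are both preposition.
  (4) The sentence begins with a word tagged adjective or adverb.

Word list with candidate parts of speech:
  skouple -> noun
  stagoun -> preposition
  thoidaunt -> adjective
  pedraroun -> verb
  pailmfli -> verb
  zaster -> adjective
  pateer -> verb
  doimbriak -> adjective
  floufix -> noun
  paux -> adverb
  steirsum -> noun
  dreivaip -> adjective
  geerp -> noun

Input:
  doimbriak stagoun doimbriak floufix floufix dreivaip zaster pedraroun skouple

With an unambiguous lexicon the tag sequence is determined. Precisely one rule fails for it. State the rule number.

Fixed tagging: adjective preposition adjective noun noun adjective adjective verb noun.
Applying the rules: R1 holds, R2 violated, R3 holds, R4 holds.
Only rule 2 fails.

2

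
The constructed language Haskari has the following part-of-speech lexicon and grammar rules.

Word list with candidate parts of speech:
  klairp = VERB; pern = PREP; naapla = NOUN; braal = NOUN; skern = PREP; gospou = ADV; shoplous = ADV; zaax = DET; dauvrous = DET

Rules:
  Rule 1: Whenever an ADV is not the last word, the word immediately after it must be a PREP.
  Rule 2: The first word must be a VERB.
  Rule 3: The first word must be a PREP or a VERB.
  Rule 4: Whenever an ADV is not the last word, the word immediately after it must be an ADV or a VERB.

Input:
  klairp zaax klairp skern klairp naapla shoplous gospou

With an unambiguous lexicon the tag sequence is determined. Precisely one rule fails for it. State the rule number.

1

Fixed tagging: VERB DET VERB PREP VERB NOUN ADV ADV.
Applying the rules: R1 fails, R2 ok, R3 ok, R4 ok.
Only rule 1 fails.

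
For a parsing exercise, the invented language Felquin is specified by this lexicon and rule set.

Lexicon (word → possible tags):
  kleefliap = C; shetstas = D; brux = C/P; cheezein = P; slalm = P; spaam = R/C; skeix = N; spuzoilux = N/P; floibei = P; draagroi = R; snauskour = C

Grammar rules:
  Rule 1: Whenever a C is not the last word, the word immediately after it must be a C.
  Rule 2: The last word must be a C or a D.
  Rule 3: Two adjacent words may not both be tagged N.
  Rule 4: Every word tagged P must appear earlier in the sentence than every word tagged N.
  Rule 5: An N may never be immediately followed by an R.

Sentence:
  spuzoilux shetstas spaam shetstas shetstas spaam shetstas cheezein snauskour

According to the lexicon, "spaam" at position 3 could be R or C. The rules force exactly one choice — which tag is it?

R

Candidates per position — 1:spuzoilux {N,P}; 2:shetstas {D}; 3:spaam {R,C}; 4:shetstas {D}; 5:shetstas {D}; 6:spaam {R,C}; 7:shetstas {D}; 8:cheezein {P}; 9:snauskour {C}.
If word 1 were N, no tagging could satisfy rule 4; so word 1 is P.
If word 3 were C, no tagging could satisfy rule 1; so word 3 is R.
If word 6 were C, no tagging could satisfy rule 1; so word 6 is R.
That leaves exactly one tagging: P D R D D R D P C.
Checking: rule 1 satisfied; rule 2 satisfied; rule 3 satisfied; rule 4 satisfied; rule 5 satisfied.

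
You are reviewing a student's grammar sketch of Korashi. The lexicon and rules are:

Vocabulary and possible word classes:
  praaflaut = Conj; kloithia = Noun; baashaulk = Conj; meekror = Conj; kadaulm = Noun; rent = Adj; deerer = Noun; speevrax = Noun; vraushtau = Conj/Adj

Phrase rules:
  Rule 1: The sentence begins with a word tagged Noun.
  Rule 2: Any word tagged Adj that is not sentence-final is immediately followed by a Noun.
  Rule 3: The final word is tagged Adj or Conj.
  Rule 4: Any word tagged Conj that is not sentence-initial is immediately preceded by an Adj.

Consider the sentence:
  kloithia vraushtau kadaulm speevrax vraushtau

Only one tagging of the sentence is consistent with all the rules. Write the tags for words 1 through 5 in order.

Candidates per position — 1:kloithia {Noun}; 2:vraushtau {Conj,Adj}; 3:kadaulm {Noun}; 4:speevrax {Noun}; 5:vraushtau {Conj,Adj}.
At position 2, choosing Conj makes rule 4 impossible to satisfy; hence Adj.
At position 5, choosing Conj makes rule 4 impossible to satisfy; hence Adj.
That leaves exactly one tagging: Noun Adj Noun Noun Adj.
Checking: rule 1 satisfied; rule 2 satisfied; rule 3 satisfied; rule 4 satisfied.

Noun Adj Noun Noun Adj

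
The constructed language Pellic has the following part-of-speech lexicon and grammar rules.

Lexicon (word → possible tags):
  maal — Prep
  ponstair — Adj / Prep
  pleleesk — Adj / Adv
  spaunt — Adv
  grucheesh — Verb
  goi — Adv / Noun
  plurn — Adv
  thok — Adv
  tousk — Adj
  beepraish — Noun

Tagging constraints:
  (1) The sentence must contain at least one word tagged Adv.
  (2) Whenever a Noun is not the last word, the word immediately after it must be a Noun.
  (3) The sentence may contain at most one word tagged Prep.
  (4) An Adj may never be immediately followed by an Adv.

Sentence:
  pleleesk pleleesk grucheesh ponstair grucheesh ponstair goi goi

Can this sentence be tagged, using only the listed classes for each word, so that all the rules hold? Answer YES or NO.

Candidates per position — 1:pleleesk {Adj,Adv}; 2:pleleesk {Adj,Adv}; 3:grucheesh {Verb}; 4:ponstair {Adj,Prep}; 5:grucheesh {Verb}; 6:ponstair {Adj,Prep}; 7:goi {Adv,Noun}; 8:goi {Adv,Noun}.
One satisfying assignment: Adv Adj Verb Adj Verb Prep Noun Noun.
Checking: rule 1 holds; rule 2 holds; rule 3 holds; rule 4 holds.

YES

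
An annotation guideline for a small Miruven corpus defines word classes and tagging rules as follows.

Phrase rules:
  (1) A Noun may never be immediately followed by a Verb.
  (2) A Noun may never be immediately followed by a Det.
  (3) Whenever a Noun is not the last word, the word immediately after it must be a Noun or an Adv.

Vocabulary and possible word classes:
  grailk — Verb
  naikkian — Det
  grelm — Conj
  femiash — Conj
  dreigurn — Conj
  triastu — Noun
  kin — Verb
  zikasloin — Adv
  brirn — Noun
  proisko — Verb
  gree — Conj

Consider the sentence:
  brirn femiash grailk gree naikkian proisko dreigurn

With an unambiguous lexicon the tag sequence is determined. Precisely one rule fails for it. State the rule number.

Fixed tagging: Noun Conj Verb Conj Det Verb Conj.
Rule check: R1 pass, R2 pass, R3 fail.
Only rule 3 fails.

3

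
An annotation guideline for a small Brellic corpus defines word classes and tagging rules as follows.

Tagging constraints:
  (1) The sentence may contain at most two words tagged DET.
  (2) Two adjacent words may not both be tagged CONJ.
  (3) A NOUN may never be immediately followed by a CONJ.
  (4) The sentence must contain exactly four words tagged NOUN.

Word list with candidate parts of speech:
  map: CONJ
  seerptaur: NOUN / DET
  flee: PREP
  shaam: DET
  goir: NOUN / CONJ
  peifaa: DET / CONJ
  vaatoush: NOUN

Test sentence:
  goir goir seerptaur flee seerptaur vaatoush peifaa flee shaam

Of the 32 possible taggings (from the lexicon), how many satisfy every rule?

Candidates per position — 1:goir {NOUN,CONJ}; 2:goir {NOUN,CONJ}; 3:seerptaur {NOUN,DET}; 4:flee {PREP}; 5:seerptaur {NOUN,DET}; 6:vaatoush {NOUN}; 7:peifaa {DET,CONJ}; 8:flee {PREP}; 9:shaam {DET}.
There are 32 candidate sequences in total.
The sequences that satisfy every rule: CONJ NOUN NOUN PREP NOUN NOUN DET PREP DET.
Count = 1.

1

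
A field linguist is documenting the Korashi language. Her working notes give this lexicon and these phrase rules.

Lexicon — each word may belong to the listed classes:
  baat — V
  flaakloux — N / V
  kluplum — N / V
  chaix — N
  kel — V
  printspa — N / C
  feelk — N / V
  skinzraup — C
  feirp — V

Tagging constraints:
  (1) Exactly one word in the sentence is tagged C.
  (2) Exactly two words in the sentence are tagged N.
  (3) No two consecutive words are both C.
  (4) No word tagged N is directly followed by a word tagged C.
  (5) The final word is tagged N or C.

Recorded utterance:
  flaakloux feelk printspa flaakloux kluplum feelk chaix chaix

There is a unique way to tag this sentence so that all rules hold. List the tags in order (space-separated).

Candidates per position — 1:flaakloux {N,V}; 2:feelk {N,V}; 3:printspa {N,C}; 4:flaakloux {N,V}; 5:kluplum {N,V}; 6:feelk {N,V}; 7:chaix {N}; 8:chaix {N}.
If word 1 were N, no tagging could satisfy rule 2; so word 1 is V.
If word 2 were N, no tagging could satisfy rule 2; so word 2 is V.
If word 3 were N, no tagging could satisfy rule 1; so word 3 is C.
If word 4 were N, no tagging could satisfy rule 2; so word 4 is V.
If word 5 were N, no tagging could satisfy rule 2; so word 5 is V.
If word 6 were N, no tagging could satisfy rule 2; so word 6 is V.
The unique satisfying tagging is: V V C V V V N N.
Verifying each rule — rule 1 holds; rule 2 holds; rule 3 holds; rule 4 holds; rule 5 holds.

V V C V V V N N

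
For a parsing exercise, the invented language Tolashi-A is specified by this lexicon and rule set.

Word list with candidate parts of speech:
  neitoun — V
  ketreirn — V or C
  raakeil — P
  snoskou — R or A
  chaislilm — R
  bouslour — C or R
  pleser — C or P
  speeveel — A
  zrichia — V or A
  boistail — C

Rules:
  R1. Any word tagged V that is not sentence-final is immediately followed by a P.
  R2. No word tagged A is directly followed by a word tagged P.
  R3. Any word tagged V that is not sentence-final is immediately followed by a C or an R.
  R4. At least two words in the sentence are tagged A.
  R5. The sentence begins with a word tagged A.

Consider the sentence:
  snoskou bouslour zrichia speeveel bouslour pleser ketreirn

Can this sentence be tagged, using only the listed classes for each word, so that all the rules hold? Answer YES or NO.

Candidates per position — 1:snoskou {R,A}; 2:bouslour {C,R}; 3:zrichia {V,A}; 4:speeveel {A}; 5:bouslour {C,R}; 6:pleser {C,P}; 7:ketreirn {V,C}.
One satisfying assignment: A R A A C P C.
Verifying each rule — rule 1 ✓; rule 2 ✓; rule 3 ✓; rule 4 ✓; rule 5 ✓.

YES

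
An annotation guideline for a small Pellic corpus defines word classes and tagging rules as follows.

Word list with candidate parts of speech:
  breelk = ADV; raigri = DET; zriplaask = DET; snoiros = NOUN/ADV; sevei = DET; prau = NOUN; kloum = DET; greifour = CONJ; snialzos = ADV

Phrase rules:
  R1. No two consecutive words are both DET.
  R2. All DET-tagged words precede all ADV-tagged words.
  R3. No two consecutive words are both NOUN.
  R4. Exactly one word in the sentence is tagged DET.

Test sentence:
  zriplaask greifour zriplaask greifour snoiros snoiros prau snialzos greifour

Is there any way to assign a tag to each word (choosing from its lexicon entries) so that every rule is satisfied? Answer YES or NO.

Candidates per position — 1:zriplaask {DET}; 2:greifour {CONJ}; 3:zriplaask {DET}; 4:greifour {CONJ}; 5:snoiros {NOUN,ADV}; 6:snoiros {NOUN,ADV}; 7:prau {NOUN}; 8:snialzos {ADV}; 9:greifour {CONJ}.
Rule 4 cannot be satisfied by any choice of tags from the lexicon.
So there is no consistent tagging.

NO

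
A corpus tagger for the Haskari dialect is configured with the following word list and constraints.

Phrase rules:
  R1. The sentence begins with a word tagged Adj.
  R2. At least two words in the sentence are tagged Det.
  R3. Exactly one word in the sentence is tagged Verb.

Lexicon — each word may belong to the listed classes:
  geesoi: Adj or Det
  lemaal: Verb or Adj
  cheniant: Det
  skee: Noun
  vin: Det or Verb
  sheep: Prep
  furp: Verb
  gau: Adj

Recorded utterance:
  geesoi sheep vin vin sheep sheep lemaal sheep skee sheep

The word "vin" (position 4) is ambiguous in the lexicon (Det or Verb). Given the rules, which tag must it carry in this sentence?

Det

Candidates per position — 1:geesoi {Adj,Det}; 2:sheep {Prep}; 3:vin {Det,Verb}; 4:vin {Det,Verb}; 5:sheep {Prep}; 6:sheep {Prep}; 7:lemaal {Verb,Adj}; 8:sheep {Prep}; 9:skee {Noun}; 10:sheep {Prep}.
Position 1: tagging it Det would leave rule 1 unsatisfiable, so it must be Adj.
Position 3: tagging it Verb would leave rule 2 unsatisfiable, so it must be Det.
Position 4: tagging it Verb would leave rule 2 unsatisfiable, so it must be Det.
Position 7: tagging it Adj would leave rule 3 unsatisfiable, so it must be Verb.
The only consistent sequence is: Adj Prep Det Det Prep Prep Verb Prep Noun Prep.
Checking: rule 1 holds; rule 2 holds; rule 3 holds.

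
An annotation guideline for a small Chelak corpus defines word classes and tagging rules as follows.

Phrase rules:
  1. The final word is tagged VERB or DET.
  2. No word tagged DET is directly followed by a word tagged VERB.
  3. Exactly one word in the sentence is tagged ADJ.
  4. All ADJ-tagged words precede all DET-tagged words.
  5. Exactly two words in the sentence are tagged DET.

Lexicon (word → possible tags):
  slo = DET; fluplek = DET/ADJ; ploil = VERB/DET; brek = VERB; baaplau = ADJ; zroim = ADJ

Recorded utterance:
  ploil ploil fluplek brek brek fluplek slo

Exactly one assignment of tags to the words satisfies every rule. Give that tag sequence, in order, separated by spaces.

VERB VERB ADJ VERB VERB DET DET

Candidates per position — 1:ploil {VERB,DET}; 2:ploil {VERB,DET}; 3:fluplek {DET,ADJ}; 4:brek {VERB}; 5:brek {VERB}; 6:fluplek {DET,ADJ}; 7:slo {DET}.
At position 3, choosing DET makes rule 2 impossible to satisfy; hence ADJ.
At position 6, choosing ADJ makes rule 3 impossible to satisfy; hence DET.
At position 1, choosing DET makes rule 4 impossible to satisfy; hence VERB.
At position 2, choosing DET makes rule 4 impossible to satisfy; hence VERB.
The unique satisfying tagging is: VERB VERB ADJ VERB VERB DET DET.
Rule-by-rule: rule 1 holds; rule 2 holds; rule 3 holds; rule 4 holds; rule 5 holds.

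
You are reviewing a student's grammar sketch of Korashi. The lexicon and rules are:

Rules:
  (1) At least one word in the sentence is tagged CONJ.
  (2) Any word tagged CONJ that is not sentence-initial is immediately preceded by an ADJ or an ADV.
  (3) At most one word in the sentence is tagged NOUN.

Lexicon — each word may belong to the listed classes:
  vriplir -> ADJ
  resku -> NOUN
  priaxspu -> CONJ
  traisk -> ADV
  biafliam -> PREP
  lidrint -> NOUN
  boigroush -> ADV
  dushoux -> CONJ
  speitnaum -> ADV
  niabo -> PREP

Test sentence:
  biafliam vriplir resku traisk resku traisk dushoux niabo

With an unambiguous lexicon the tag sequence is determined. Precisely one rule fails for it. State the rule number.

Fixed tagging: PREP ADJ NOUN ADV NOUN ADV CONJ PREP.
Checking each rule: R1 ✓, R2 ✓, R3 ✗.
Only rule 3 fails.

3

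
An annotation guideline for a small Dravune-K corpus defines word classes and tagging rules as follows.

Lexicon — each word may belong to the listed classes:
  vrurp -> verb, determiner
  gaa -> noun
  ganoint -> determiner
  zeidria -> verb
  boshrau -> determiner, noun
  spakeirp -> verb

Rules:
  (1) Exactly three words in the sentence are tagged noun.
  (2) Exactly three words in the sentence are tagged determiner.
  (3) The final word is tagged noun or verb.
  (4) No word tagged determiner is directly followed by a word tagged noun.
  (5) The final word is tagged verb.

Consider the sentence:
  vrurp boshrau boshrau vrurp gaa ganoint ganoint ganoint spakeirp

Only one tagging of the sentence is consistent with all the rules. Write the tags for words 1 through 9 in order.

Candidates per position — 1:vrurp {verb,determiner}; 2:boshrau {determiner,noun}; 3:boshrau {determiner,noun}; 4:vrurp {verb,determiner}; 5:gaa {noun}; 6:ganoint {determiner}; 7:ganoint {determiner}; 8:ganoint {determiner}; 9:spakeirp {verb}.
Word 1 cannot be determiner — rule 2 would then fail for every completion. It is verb.
Word 2 cannot be determiner — rule 1 would then fail for every completion. It is noun.
Word 3 cannot be determiner — rule 1 would then fail for every completion. It is noun.
Word 4 cannot be determiner — rule 2 would then fail for every completion. It is verb.
The only consistent sequence is: verb noun noun verb noun determiner determiner determiner verb.
Rule-by-rule: rule 1 holds; rule 2 holds; rule 3 holds; rule 4 holds; rule 5 holds.

verb noun noun verb noun determiner determiner determiner verb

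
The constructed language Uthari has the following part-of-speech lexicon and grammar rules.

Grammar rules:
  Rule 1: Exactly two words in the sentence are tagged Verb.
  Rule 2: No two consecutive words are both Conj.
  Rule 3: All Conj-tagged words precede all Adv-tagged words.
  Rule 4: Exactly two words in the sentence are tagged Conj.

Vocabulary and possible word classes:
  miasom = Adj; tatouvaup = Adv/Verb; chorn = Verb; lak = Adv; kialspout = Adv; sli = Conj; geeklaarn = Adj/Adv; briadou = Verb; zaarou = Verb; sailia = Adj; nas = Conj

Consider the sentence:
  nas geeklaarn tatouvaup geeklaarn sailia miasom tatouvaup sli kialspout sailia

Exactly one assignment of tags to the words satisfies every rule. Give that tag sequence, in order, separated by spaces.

Conj Adj Verb Adj Adj Adj Verb Conj Adv Adj

Candidates per position — 1:nas {Conj}; 2:geeklaarn {Adj,Adv}; 3:tatouvaup {Adv,Verb}; 4:geeklaarn {Adj,Adv}; 5:sailia {Adj}; 6:miasom {Adj}; 7:tatouvaup {Adv,Verb}; 8:sli {Conj}; 9:kialspout {Adv}; 10:sailia {Adj}.
If word 2 were Adv, no tagging could satisfy rule 3; so word 2 is Adj.
If word 3 were Adv, no tagging could satisfy rule 1; so word 3 is Verb.
If word 4 were Adv, no tagging could satisfy rule 3; so word 4 is Adj.
If word 7 were Adv, no tagging could satisfy rule 1; so word 7 is Verb.
So the tagging must be: Conj Adj Verb Adj Adj Adj Verb Conj Adv Adj.
Check: rule 1 holds; rule 2 holds; rule 3 holds; rule 4 holds.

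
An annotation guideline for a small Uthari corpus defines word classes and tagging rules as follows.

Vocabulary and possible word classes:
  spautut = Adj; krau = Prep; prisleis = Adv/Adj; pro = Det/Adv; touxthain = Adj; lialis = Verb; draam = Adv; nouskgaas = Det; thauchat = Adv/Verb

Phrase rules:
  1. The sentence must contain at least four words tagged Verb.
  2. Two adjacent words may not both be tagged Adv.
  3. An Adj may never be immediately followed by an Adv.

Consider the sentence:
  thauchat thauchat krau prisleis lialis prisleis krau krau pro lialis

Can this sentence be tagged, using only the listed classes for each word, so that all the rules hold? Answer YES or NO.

YES

Candidates per position — 1:thauchat {Adv,Verb}; 2:thauchat {Adv,Verb}; 3:krau {Prep}; 4:prisleis {Adv,Adj}; 5:lialis {Verb}; 6:prisleis {Adv,Adj}; 7:krau {Prep}; 8:krau {Prep}; 9:pro {Det,Adv}; 10:lialis {Verb}.
One satisfying assignment: Verb Verb Prep Adj Verb Adj Prep Prep Det Verb.
Checking: rule 1 satisfied; rule 2 satisfied; rule 3 satisfied.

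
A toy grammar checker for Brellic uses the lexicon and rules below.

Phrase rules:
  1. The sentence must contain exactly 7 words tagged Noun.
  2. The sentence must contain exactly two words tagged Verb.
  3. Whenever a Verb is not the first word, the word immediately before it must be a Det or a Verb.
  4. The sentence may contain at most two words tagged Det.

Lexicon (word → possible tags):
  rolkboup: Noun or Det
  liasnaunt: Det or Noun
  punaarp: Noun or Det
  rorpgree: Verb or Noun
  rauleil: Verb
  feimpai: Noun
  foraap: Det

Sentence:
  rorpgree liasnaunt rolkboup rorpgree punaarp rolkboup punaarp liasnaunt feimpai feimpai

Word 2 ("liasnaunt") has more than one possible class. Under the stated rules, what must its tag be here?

Candidates per position — 1:rorpgree {Verb,Noun}; 2:liasnaunt {Det,Noun}; 3:rolkboup {Noun,Det}; 4:rorpgree {Verb,Noun}; 5:punaarp {Noun,Det}; 6:rolkboup {Noun,Det}; 7:punaarp {Noun,Det}; 8:liasnaunt {Det,Noun}; 9:feimpai {Noun}; 10:feimpai {Noun}.
At position 1, choosing Noun makes rule 2 impossible to satisfy; hence Verb.
At position 4, choosing Noun makes rule 2 impossible to satisfy; hence Verb.
At position 3, choosing Noun makes rule 3 impossible to satisfy; hence Det.
At position 5, choosing Det makes rule 1 impossible to satisfy; hence Noun.
At position 6, choosing Det makes rule 1 impossible to satisfy; hence Noun.
At position 7, choosing Det makes rule 1 impossible to satisfy; hence Noun.
At position 8, choosing Det makes rule 1 impossible to satisfy; hence Noun.
At position 2, choosing Det makes rule 1 impossible to satisfy; hence Noun.
The unique satisfying tagging is: Verb Noun Det Verb Noun Noun Noun Noun Noun Noun.
Verifying each rule — rule 1 ok; rule 2 ok; rule 3 ok; rule 4 ok.

Noun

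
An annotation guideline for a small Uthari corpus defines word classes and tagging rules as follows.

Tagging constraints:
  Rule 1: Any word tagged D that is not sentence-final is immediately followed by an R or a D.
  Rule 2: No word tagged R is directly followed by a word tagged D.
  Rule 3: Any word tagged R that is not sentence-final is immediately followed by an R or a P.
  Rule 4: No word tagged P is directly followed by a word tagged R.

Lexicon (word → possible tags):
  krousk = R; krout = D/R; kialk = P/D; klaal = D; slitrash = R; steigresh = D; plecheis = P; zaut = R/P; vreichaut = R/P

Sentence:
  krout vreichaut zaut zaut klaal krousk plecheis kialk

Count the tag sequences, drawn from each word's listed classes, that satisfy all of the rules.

Candidates per position — 1:krout {D,R}; 2:vreichaut {R,P}; 3:zaut {R,P}; 4:zaut {R,P}; 5:klaal {D}; 6:krousk {R}; 7:plecheis {P}; 8:kialk {P,D}.
There are 32 candidate sequences in total.
Checking each against the rules leaves 10 sequences.
Count = 10.

10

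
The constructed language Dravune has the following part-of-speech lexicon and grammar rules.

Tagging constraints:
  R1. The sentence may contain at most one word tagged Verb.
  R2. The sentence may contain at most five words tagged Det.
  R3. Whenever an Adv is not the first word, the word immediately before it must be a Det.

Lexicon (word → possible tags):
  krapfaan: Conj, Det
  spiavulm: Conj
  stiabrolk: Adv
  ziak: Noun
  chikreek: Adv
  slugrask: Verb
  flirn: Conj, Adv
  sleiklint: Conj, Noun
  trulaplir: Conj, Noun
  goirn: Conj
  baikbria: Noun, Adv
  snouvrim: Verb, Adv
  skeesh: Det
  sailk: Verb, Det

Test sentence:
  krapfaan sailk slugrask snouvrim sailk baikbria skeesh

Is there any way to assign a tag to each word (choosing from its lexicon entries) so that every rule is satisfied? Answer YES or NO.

Candidates per position — 1:krapfaan {Conj,Det}; 2:sailk {Verb,Det}; 3:slugrask {Verb}; 4:snouvrim {Verb,Adv}; 5:sailk {Verb,Det}; 6:baikbria {Noun,Adv}; 7:skeesh {Det}.
Every candidate sequence violates at least one rule; no consistent tagging exists.

NO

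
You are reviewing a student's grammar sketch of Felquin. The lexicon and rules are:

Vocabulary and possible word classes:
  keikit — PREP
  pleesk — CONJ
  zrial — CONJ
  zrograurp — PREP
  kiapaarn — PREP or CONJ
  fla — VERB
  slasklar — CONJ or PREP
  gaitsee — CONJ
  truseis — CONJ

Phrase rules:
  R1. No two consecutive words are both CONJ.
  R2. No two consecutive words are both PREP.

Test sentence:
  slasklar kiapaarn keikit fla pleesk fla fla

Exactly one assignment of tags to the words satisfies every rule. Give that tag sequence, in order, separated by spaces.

PREP CONJ PREP VERB CONJ VERB VERB

Candidates per position — 1:slasklar {CONJ,PREP}; 2:kiapaarn {PREP,CONJ}; 3:keikit {PREP}; 4:fla {VERB}; 5:pleesk {CONJ}; 6:fla {VERB}; 7:fla {VERB}.
At position 2, choosing PREP makes rule 2 impossible to satisfy; hence CONJ.
At position 1, choosing CONJ makes rule 1 impossible to satisfy; hence PREP.
That leaves exactly one tagging: PREP CONJ PREP VERB CONJ VERB VERB.
Verifying each rule — rule 1 satisfied; rule 2 satisfied.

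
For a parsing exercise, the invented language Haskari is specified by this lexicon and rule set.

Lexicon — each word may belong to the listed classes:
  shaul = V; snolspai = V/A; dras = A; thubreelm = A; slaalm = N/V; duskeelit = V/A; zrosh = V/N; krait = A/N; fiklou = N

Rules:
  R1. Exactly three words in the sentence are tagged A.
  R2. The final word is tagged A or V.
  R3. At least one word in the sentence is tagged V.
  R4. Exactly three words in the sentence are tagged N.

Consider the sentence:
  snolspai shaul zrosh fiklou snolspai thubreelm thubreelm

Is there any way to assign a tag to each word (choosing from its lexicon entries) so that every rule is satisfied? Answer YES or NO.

NO

Candidates per position — 1:snolspai {V,A}; 2:shaul {V}; 3:zrosh {V,N}; 4:fiklou {N}; 5:snolspai {V,A}; 6:thubreelm {A}; 7:thubreelm {A}.
Rule 4 cannot be satisfied by any choice of tags from the lexicon.
So there is no consistent tagging.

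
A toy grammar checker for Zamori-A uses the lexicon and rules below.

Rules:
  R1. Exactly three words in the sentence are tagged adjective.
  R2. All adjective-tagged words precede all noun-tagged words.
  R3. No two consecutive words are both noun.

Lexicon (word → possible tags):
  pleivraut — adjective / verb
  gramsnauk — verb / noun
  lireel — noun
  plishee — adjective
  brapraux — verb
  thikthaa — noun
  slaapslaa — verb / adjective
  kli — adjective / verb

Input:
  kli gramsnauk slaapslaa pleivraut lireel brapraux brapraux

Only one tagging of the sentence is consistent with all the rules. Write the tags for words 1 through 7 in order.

Candidates per position — 1:kli {adjective,verb}; 2:gramsnauk {verb,noun}; 3:slaapslaa {verb,adjective}; 4:pleivraut {adjective,verb}; 5:lireel {noun}; 6:brapraux {verb}; 7:brapraux {verb}.
At position 1, choosing verb makes rule 1 impossible to satisfy; hence adjective.
At position 3, choosing verb makes rule 1 impossible to satisfy; hence adjective.
At position 4, choosing verb makes rule 1 impossible to satisfy; hence adjective.
At position 2, choosing noun makes rule 2 impossible to satisfy; hence verb.
The only consistent sequence is: adjective verb adjective adjective noun verb verb.
Check: rule 1 holds; rule 2 holds; rule 3 holds.

adjective verb adjective adjective noun verb verb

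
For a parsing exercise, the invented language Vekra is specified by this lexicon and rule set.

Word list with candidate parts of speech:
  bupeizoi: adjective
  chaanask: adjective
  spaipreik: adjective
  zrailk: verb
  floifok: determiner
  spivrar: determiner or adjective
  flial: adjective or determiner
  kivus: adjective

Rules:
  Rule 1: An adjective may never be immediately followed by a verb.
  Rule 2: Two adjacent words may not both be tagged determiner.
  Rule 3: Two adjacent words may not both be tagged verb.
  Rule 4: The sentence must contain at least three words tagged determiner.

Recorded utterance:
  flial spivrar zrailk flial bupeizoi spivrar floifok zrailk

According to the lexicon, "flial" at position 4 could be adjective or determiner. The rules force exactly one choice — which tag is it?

determiner

Candidates per position — 1:flial {adjective,determiner}; 2:spivrar {determiner,adjective}; 3:zrailk {verb}; 4:flial {adjective,determiner}; 5:bupeizoi {adjective}; 6:spivrar {determiner,adjective}; 7:floifok {determiner}; 8:zrailk {verb}.
If word 2 were adjective, no tagging could satisfy rule 1; so word 2 is determiner.
If word 6 were determiner, no tagging could satisfy rule 2; so word 6 is adjective.
If word 1 were determiner, no tagging could satisfy rule 2; so word 1 is adjective.
If word 4 were adjective, no tagging could satisfy rule 4; so word 4 is determiner.
So the tagging must be: adjective determiner verb determiner adjective adjective determiner verb.
Checking: rule 1 satisfied; rule 2 satisfied; rule 3 satisfied; rule 4 satisfied.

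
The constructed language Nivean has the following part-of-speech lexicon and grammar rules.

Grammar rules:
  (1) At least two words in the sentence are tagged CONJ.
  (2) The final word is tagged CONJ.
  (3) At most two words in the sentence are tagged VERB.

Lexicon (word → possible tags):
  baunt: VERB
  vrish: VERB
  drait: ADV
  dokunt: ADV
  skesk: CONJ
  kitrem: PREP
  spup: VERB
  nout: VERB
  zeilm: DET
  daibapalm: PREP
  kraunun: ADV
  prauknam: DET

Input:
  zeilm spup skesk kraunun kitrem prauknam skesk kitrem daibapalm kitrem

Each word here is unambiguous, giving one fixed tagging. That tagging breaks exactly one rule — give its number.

Fixed tagging: DET VERB CONJ ADV PREP DET CONJ PREP PREP PREP.
Applying the rules: R1 holds, R2 violated, R3 holds.
Only rule 2 fails.

2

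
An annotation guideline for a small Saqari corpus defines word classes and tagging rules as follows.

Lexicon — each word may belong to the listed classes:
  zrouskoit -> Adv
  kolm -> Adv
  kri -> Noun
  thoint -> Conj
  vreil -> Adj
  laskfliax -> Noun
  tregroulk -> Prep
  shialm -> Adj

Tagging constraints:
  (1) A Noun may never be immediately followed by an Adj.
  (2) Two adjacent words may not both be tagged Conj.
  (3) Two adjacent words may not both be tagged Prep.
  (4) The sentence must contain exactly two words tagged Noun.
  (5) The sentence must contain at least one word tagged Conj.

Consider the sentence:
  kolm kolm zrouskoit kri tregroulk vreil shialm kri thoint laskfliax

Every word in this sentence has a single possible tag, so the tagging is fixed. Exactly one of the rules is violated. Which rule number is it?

Fixed tagging: Adv Adv Adv Noun Prep Adj Adj Noun Conj Noun.
Checking each rule: R1 ok, R2 ok, R3 ok, R4 fails, R5 ok.
Only rule 4 fails.

4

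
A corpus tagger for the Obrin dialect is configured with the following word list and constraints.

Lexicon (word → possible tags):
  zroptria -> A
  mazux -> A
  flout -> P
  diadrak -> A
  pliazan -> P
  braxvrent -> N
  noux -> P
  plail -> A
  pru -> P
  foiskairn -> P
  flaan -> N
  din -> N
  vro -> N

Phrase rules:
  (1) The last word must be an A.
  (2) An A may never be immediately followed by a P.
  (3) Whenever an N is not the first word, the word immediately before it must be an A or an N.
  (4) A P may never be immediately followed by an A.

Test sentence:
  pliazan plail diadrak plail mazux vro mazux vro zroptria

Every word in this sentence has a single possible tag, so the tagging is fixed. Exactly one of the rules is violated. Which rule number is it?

4

Fixed tagging: P A A A A N A N A.
Rule check: R1 ✓, R2 ✓, R3 ✓, R4 ✗.
Only rule 4 fails.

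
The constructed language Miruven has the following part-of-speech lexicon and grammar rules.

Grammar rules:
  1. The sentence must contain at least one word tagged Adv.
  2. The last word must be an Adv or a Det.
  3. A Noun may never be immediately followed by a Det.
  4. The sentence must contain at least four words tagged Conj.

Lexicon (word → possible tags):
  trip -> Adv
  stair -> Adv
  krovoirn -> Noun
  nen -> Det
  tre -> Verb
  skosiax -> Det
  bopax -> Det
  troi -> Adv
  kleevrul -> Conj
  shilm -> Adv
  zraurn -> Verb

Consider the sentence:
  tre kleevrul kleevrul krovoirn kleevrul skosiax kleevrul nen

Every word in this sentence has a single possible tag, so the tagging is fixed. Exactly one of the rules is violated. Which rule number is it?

Fixed tagging: Verb Conj Conj Noun Conj Det Conj Det.
Checking each rule: R1 ✗, R2 ✓, R3 ✓, R4 ✓.
Only rule 1 fails.

1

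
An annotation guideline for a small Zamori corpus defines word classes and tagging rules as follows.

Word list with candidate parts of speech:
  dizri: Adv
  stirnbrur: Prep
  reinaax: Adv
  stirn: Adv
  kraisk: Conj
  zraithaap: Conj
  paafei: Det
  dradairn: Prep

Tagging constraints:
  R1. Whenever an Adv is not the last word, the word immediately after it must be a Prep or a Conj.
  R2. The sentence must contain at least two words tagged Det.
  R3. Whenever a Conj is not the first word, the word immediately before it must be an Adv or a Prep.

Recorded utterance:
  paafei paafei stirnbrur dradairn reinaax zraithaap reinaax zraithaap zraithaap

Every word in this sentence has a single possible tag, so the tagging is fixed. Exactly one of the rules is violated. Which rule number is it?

3

Fixed tagging: Det Det Prep Prep Adv Conj Adv Conj Conj.
Applying the rules: R1 ok, R2 ok, R3 fails.
Only rule 3 fails.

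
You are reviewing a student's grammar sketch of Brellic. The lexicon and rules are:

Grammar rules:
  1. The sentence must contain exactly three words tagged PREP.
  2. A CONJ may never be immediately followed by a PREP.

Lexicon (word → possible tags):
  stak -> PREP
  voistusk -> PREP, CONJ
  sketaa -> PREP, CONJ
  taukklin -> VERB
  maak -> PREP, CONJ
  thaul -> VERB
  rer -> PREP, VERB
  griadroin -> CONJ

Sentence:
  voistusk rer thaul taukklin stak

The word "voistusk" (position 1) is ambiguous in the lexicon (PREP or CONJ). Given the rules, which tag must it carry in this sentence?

Candidates per position — 1:voistusk {PREP,CONJ}; 2:rer {PREP,VERB}; 3:thaul {VERB}; 4:taukklin {VERB}; 5:stak {PREP}.
Position 1: CONJ is ruled out by rule 1; that leaves PREP.
Position 2: VERB is ruled out by rule 1; that leaves PREP.
The only consistent sequence is: PREP PREP VERB VERB PREP.
Check: rule 1 satisfied; rule 2 satisfied.

PREP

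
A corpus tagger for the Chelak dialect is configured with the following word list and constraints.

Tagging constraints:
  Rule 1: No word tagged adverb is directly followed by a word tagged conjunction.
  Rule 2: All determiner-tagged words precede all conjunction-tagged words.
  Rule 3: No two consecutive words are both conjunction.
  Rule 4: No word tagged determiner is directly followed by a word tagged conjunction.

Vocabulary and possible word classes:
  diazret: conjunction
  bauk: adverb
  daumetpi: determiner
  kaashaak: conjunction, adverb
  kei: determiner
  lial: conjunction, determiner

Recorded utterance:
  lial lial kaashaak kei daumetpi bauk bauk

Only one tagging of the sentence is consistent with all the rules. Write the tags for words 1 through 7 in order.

determiner determiner adverb determiner determiner adverb adverb

Candidates per position — 1:lial {conjunction,determiner}; 2:lial {conjunction,determiner}; 3:kaashaak {conjunction,adverb}; 4:kei {determiner}; 5:daumetpi {determiner}; 6:bauk {adverb}; 7:bauk {adverb}.
Word 1 cannot be conjunction — rule 2 would then fail for every completion. It is determiner.
Word 2 cannot be conjunction — rule 2 would then fail for every completion. It is determiner.
Word 3 cannot be conjunction — rule 2 would then fail for every completion. It is adverb.
The only consistent sequence is: determiner determiner adverb determiner determiner adverb adverb.
Check: rule 1 ✓; rule 2 ✓; rule 3 ✓; rule 4 ✓.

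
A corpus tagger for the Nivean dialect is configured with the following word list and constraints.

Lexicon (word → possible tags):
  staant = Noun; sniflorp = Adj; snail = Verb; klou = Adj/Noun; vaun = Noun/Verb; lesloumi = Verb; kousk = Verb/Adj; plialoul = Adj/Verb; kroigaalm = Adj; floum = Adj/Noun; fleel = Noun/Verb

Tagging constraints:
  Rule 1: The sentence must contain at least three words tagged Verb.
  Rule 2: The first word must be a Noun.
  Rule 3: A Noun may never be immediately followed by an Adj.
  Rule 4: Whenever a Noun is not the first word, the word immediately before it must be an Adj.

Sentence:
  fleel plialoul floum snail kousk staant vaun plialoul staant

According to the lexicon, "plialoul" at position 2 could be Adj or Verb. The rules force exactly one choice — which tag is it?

Candidates per position — 1:fleel {Noun,Verb}; 2:plialoul {Adj,Verb}; 3:floum {Adj,Noun}; 4:snail {Verb}; 5:kousk {Verb,Adj}; 6:staant {Noun}; 7:vaun {Noun,Verb}; 8:plialoul {Adj,Verb}; 9:staant {Noun}.
Position 1: tagging it Verb would leave rule 2 unsatisfiable, so it must be Noun.
Position 2: tagging it Adj would leave rule 3 unsatisfiable, so it must be Verb.
Position 3: tagging it Noun would leave rule 4 unsatisfiable, so it must be Adj.
Position 5: tagging it Verb would leave rule 4 unsatisfiable, so it must be Adj.
Position 7: tagging it Noun would leave rule 4 unsatisfiable, so it must be Verb.
Position 8: tagging it Verb would leave rule 4 unsatisfiable, so it must be Adj.
The unique satisfying tagging is: Noun Verb Adj Verb Adj Noun Verb Adj Noun.
Rule-by-rule: rule 1 holds; rule 2 holds; rule 3 holds; rule 4 holds.

Verb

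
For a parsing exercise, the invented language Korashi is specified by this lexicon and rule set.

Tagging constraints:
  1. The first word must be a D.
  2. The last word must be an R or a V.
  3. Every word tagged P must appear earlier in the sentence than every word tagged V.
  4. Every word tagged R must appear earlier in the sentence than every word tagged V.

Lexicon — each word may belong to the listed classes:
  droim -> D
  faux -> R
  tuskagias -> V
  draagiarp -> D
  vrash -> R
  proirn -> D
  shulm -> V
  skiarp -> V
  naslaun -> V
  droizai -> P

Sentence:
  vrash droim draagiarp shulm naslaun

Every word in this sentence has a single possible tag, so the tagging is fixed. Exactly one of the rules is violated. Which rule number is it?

1

Fixed tagging: R D D V V.
Rule check: R1 fails, R2 ok, R3 ok, R4 ok.
Only rule 1 fails.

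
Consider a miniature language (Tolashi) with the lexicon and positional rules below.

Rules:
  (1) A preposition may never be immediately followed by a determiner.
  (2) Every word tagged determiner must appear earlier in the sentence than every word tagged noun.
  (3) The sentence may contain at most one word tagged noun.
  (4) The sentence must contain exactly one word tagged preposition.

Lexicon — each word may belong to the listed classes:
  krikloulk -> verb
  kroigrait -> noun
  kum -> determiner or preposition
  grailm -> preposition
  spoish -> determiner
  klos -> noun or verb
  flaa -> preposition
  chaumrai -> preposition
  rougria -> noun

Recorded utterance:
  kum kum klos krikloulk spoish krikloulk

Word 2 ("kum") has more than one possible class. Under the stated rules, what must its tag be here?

Candidates per position — 1:kum {determiner,preposition}; 2:kum {determiner,preposition}; 3:klos {noun,verb}; 4:krikloulk {verb}; 5:spoish {determiner}; 6:krikloulk {verb}.
At position 3, choosing noun makes rule 2 impossible to satisfy; hence verb.
Position 2: the remaining choice is settled jointly with positions 1 — only preposition at position 2 is part of a tagging that satisfies every rule.
The unique satisfying tagging is: determiner preposition verb verb determiner verb.
Verifying each rule — rule 1 ✓; rule 2 ✓; rule 3 ✓; rule 4 ✓.

preposition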